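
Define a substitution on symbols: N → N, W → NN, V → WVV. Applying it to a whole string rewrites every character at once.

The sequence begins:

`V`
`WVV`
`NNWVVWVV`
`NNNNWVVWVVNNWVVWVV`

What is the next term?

φ(NNNNWVVWVVNNWVVWVV) expands symbol-by-symbol to N N N N NN WVV WVV NN WVV WVV N N NN WVV WVV NN WVV WVV; joining the 18 pieces gives the next term.

NNNNNNWVVWVVNNWVVWVVNNNNWVVWVVNNWVVWVV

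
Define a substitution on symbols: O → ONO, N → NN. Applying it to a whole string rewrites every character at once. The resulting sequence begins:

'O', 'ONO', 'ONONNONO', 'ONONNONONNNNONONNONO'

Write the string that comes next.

ONONNONONNNNONONNONONNNNNNNNONONNONONNNNONONNONO

Replace each of the 20 characters of ONONNONONNNNONONNONO in place — ONO NN ONO NN NN ONO NN ONO NN NN NN NN ONO NN ONO NN NN ONO NN ONO — and concatenate.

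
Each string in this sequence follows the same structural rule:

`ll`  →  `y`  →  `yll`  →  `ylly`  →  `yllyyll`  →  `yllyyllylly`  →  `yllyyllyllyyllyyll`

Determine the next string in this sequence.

yllyyllyllyyllyyllyllyyllylly

Each term (from the third on) is the previous term followed by the one before it: term 3 = y·ll = yll.
So term 8 is yllyyllyllyyllyyll·yllyyllylly.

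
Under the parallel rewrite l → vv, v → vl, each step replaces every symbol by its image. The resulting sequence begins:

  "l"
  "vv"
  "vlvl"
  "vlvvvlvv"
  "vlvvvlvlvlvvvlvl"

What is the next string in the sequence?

Applying the rule to each of the 16 symbols of vlvvvlvlvlvvvlvl gives the pieces vl vv vl vl vl vv vl vv vl vv vl vl vl vv vl vv, which concatenate to the answer.

vlvvvlvlvlvvvlvvvlvvvlvlvlvvvlvv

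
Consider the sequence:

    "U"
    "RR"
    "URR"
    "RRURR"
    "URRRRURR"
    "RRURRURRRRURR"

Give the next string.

This is a Fibonacci-style word recurrence s(k) = s(k−2)·s(k−1): e.g. U·RR = URR.
Continuing: URRRRURR · RRURRURRRRURR gives term 7.

URRRRURRRRURRURRRRURR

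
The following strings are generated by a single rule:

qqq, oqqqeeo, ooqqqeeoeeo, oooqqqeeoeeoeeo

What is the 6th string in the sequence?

Each term wraps the previous one in o on the left and eeo on the right.
From oooqqqeeoeeoeeo, 2 further steps: oooqqqeeoeeoeeo → ooooqqqeeoeeoeeoeeo → (answer).

oooooqqqeeoeeoeeoeeoeeo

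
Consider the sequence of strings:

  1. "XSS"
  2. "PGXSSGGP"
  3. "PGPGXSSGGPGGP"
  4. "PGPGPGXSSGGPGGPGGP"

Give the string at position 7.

PGPGPGPGPGPGXSSGGPGGPGGPGGPGGPGGP

Every step adds PG to the front and GGP to the end of the previous string.
From PGPGPGXSSGGPGGPGGP, 3 further steps: PGPGPGXSSGGPGGPGGP → PGPGPGPGXSSGGPGGPGGPGGP → PGPGPGPGPGXSSGGPGGPGGPGGPGGP → (answer).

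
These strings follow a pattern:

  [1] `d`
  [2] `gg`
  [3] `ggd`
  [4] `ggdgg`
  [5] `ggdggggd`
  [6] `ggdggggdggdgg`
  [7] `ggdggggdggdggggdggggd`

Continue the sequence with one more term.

ggdggggdggdggggdggggdggdggggdggdgg

This is a Fibonacci-style word recurrence s(k) = s(k−1)·s(k−2): e.g. gg·d = ggd.
The next term joins ggdggggdggdggggdggggd and ggdggggdggdgg.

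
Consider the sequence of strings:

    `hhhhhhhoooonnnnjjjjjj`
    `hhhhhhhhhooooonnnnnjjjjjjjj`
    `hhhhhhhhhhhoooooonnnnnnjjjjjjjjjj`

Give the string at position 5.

Reading off run lengths: h runs 7, 9, 11; o runs 4, 5, 6; n runs 4, 5, 6; j runs 6, 8, 10 — each is linear in n, where the shown terms are n = 3, 4, 5.
For term 5, n = 7, so the run lengths are 15, 8, 8, 14.

hhhhhhhhhhhhhhhoooooooonnnnnnnnjjjjjjjjjjjjjj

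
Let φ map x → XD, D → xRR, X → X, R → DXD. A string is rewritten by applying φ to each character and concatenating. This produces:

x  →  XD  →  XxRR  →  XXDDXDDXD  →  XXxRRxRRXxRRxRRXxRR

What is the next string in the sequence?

XXXDDXDDXDXDDXDDXDXXDDXDDXDXDDXDDXDXXDDXDDXD

Applying the rule to each of the 19 symbols of XXxRRxRRXxRRxRRXxRR gives the pieces X X XD DXD DXD XD DXD DXD X XD DXD DXD XD DXD DXD X XD DXD DXD, which concatenate to the answer.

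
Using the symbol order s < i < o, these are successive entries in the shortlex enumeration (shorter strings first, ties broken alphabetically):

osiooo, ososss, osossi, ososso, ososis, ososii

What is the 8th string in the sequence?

ososos

Stepping forward 2 times from ososii: ososii → ososio, then the target.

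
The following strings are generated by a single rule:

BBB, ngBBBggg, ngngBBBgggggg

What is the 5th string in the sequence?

Every step adds ng to the front and ggg to the end of the previous string.
From ngngBBBgggggg, 2 further steps: ngngBBBgggggg → ngngngBBBggggggggg → (answer).

ngngngngBBBgggggggggggg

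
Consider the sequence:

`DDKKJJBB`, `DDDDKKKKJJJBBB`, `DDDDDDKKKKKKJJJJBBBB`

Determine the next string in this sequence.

DDDDDDDDKKKKKKKKJJJJJBBBBB

Term n consists of 2n D's, followed by 2n K's, followed by n+1 J's, followed by n+1 B's (n = 1, 2, …).
For the next term, n = 4, so the run lengths are 8, 8, 5, 5.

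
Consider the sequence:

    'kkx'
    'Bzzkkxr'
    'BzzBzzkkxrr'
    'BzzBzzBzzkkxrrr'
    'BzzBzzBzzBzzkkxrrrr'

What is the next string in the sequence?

s(k+1) = Bzz·s(k)·r, so each term gains Bzz as a prefix and r as a suffix.
Applying this once more to BzzBzzBzzBzzkkxrrrr:

BzzBzzBzzBzzBzzkkxrrrrr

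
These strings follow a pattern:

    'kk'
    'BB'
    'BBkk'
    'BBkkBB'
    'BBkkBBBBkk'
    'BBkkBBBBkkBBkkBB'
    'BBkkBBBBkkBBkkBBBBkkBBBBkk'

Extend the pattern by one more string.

Each term (from the third on) is the previous term followed by the one before it: term 3 = BB·kk = BBkk.
So term 8 is BBkkBBBBkkBBkkBBBBkkBBBBkk·BBkkBBBBkkBBkkBB.

BBkkBBBBkkBBkkBBBBkkBBBBkkBBkkBBBBkkBBkkBB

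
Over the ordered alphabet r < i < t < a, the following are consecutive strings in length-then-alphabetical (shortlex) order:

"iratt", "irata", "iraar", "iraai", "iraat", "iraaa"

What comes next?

iirrr

The successor of iraaa increments the rightmost position that isn't already a and resets every position after it to r.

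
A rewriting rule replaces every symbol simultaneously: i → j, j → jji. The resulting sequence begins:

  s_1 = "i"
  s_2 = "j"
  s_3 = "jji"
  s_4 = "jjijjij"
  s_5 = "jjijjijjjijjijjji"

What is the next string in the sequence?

jjijjijjjijjijjjijjijjijjjijjijjjijjijjij

Applying the rule to each of the 17 symbols of jjijjijjjijjijjji gives the pieces jji jji j jji jji j jji jji jji j jji jji j jji jji jji j, which concatenate to the answer.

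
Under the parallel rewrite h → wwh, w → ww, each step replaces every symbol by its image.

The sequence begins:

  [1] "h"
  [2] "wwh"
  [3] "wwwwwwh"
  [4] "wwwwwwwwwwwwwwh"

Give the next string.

wwwwwwwwwwwwwwwwwwwwwwwwwwwwwwh

φ(wwwwwwwwwwwwwwh) expands symbol-by-symbol to ww ww ww ww ww ww ww ww ww ww ww ww ww ww wwh; joining the 15 pieces gives the next term.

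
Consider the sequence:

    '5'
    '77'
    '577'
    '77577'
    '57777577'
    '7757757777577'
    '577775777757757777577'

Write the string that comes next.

From term 3 onward, concatenate the second-to-last term with the last: 5·77 = 577, 77·577 = 77577, …
Continuing: 7757757777577 · 577775777757757777577 gives term 8.

7757757777577577775777757757777577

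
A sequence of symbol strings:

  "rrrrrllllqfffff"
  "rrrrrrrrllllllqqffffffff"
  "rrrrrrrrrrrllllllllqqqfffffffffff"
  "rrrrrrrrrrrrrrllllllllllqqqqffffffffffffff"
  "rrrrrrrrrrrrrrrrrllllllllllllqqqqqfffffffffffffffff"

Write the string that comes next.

Term n consists of 3n-1 r's, followed by 2n l's, followed by n-1 q's, followed by 3n-1 f's, where the shown terms are n = 2, 3, 4, 5, 6.
Setting n = 7 gives 20, 14, 6, 20 characters in each block.

rrrrrrrrrrrrrrrrrrrrllllllllllllllqqqqqqffffffffffffffffffff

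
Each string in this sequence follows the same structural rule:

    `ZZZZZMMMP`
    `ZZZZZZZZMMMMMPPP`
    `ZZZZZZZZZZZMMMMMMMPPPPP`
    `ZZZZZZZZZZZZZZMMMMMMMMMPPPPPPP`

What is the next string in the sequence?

The n-th term is 3n+2 Z's then 2n+1 M's then 2n-1 P's (n = 1, 2, …).
At n = 5 the blocks have lengths 17, 11, 9.

ZZZZZZZZZZZZZZZZZMMMMMMMMMMMPPPPPPPPP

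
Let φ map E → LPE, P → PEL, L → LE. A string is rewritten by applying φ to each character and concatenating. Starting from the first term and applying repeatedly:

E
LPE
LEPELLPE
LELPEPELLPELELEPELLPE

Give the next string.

Rewriting the 21 symbols of LELPEPELLPELELEPELLPE one by one yields LE LPE LE PEL LPE PEL LPE LE LE PEL LPE LE LPE LE LPE PEL LPE LE LE PEL LPE; concatenated:

LELPELEPELLPEPELLPELELEPELLPELELPELELPEPELLPELELEPELLPE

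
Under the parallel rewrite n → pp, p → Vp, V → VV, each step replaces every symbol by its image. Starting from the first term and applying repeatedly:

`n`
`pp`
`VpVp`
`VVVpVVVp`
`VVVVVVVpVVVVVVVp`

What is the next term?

VVVVVVVVVVVVVVVpVVVVVVVVVVVVVVVp

Applying the rule to each of the 16 symbols of VVVVVVVpVVVVVVVp gives the pieces VV VV VV VV VV VV VV Vp VV VV VV VV VV VV VV Vp, which concatenate to the answer.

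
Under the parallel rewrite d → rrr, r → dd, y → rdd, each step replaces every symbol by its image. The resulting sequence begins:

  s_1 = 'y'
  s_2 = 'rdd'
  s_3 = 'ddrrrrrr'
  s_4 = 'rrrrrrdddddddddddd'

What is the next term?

ddddddddddddrrrrrrrrrrrrrrrrrrrrrrrrrrrrrrrrrrrr

φ(rrrrrrdddddddddddd) expands symbol-by-symbol to dd dd dd dd dd dd rrr rrr rrr rrr rrr rrr rrr rrr rrr rrr rrr rrr; joining the 18 pieces gives the next term.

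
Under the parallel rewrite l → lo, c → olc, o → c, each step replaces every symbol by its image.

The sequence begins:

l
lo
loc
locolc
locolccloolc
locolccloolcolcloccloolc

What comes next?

locolccloolcolcloccloolccloolclocolcolcloccloolc

Applying the rule to each of the 24 symbols of locolccloolcolcloccloolc gives the pieces lo c olc c lo olc olc lo c c lo olc c lo olc lo c olc olc lo c c lo olc, which concatenate to the answer.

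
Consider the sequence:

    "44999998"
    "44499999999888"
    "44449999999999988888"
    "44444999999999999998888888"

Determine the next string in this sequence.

The n-th term is n+1 4's then 3n+2 9's then 2n-1 8's (n = 1, 2, …).
For the next term, n = 5, so the run lengths are 6, 17, 9.

44444499999999999999999888888888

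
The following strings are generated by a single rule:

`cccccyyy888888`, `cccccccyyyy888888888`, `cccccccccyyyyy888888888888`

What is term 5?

Each string has the form c^{2n+1} y^{n+1} 8^{3n}, where the shown terms are n = 2, 3, 4.
Setting n = 6 gives 13, 7, 18 characters in each block.

cccccccccccccyyyyyyy888888888888888888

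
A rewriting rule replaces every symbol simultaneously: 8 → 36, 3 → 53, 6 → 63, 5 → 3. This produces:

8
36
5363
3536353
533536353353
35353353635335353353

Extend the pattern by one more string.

Rewriting the 20 symbols of 35353353635335353353 one by one yields 53 3 53 3 53 53 3 53 63 53 3 53 53 3 53 3 53 53 3 53; concatenated:

533533535335363533535335335353353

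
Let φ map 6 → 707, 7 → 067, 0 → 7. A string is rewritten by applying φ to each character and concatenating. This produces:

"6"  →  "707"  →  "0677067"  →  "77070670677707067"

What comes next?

Rewriting the 17 symbols of 77070670677707067 one by one yields 067 067 7 067 7 707 067 7 707 067 067 067 7 067 7 707 067; concatenated:

06706770677707067770706706706770677707067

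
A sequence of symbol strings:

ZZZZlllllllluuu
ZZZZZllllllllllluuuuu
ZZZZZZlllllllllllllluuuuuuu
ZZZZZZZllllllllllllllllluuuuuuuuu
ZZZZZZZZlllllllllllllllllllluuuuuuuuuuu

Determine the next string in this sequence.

ZZZZZZZZZllllllllllllllllllllllluuuuuuuuuuuuu

The n-th term is n+2 Z's then 3n+2 l's then 2n-1 u's, where the shown terms are n = 2, 3, 4, 5, 6.
For the next term, n = 7, so the run lengths are 9, 23, 13.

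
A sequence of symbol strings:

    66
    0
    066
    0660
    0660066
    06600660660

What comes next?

From term 3 onward, concatenate the last term with the second-to-last: 0·66 = 066, 066·0 = 0660, …
Continuing: 06600660660 · 0660066 gives term 7.

066006606600660066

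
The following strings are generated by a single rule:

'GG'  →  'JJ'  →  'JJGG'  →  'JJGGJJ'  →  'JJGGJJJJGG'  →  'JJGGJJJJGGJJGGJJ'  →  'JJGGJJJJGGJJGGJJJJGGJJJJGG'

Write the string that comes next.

Each term (from the third on) is the previous term followed by the one before it: term 3 = JJ·GG = JJGG.
The next term joins JJGGJJJJGGJJGGJJJJGGJJJJGG and JJGGJJJJGGJJGGJJ.

JJGGJJJJGGJJGGJJJJGGJJJJGGJJGGJJJJGGJJGGJJ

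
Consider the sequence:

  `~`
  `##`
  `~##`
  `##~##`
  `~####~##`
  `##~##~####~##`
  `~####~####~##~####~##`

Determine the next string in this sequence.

This is a Fibonacci-style word recurrence s(k) = s(k−2)·s(k−1): e.g. ~·## = ~##.
The next term joins ##~##~####~## and ~####~####~##~####~##.

##~##~####~##~####~####~##~####~##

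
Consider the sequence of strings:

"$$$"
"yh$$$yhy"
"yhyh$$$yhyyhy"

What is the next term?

Each term wraps the previous one in yh on the left and yhy on the right.
Applying this once more to yhyh$$$yhyyhy:

yhyhyh$$$yhyyhyyhy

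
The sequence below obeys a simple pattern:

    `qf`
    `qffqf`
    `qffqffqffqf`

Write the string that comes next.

qffqffqffqffqffqffqffqf

Each string is two copies of the previous one joined by 'f'.
So the next term is two copies of qffqffqffqf with 'f' between the halves.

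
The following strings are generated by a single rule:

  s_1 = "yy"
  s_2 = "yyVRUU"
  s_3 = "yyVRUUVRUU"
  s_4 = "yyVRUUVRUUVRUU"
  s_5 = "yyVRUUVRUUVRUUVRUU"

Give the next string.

Each term is the previous one with VRUU appended.
One more step from yyVRUUVRUUVRUUVRUU gives the answer.

yyVRUUVRUUVRUUVRUUVRUU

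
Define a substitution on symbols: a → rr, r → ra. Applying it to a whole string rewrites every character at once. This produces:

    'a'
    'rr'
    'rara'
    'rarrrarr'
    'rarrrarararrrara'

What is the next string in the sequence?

φ(rarrrarararrrara) expands symbol-by-symbol to ra rr ra ra ra rr ra rr ra rr ra ra ra rr ra rr; joining the 16 pieces gives the next term.

rarrrarararrrarrrarrrarararrrarr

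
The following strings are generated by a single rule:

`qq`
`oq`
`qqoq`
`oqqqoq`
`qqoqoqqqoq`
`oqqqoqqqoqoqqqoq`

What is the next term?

qqoqoqqqoqoqqqoqqqoqoqqqoq

This is a Fibonacci-style word recurrence s(k) = s(k−2)·s(k−1): e.g. qq·oq = qqoq.
Continuing: qqoqoqqqoq · oqqqoqqqoqoqqqoq gives term 7.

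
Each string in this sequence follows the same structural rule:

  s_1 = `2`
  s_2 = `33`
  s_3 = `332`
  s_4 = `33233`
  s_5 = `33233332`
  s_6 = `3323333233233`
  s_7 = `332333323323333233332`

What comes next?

3323333233233332333323323333233233

Each term (from the third on) is the previous term followed by the one before it: term 3 = 33·2 = 332.
Continuing: 332333323323333233332 · 3323333233233 gives term 8.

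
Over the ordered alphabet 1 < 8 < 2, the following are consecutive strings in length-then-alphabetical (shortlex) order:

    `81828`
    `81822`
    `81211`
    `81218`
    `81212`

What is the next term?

Treat 81212 as a base-3 numeral over the given alphabet and add one, carrying through any trailing 2's.

81281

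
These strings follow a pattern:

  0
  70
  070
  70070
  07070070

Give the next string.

Each term (from the third on) is the two preceding terms concatenated in order: term 3 = 0·70 = 070.
So term 6 is 70070·07070070.

7007007070070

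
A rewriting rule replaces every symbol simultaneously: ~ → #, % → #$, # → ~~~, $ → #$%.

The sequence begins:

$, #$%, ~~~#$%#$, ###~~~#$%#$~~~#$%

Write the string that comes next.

~~~~~~~~~###~~~#$%#$~~~#$%###~~~#$%#$

φ(###~~~#$%#$~~~#$%) expands symbol-by-symbol to ~~~ ~~~ ~~~ # # # ~~~ #$% #$ ~~~ #$% # # # ~~~ #$% #$; joining the 17 pieces gives the next term.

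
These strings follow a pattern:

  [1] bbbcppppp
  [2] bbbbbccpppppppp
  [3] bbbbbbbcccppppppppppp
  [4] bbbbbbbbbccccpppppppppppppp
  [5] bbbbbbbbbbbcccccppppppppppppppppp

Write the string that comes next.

bbbbbbbbbbbbbccccccpppppppppppppppppppp

Each string has the form b^{2n+1} c^{n} p^{3n+2} (n = 1, 2, …).
For the next term, n = 6, so the run lengths are 13, 6, 20.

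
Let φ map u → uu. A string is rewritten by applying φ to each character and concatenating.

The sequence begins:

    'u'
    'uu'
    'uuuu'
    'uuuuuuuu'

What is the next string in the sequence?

Rewriting each symbol of uuuuuuuu: u→uu, u→uu, u→uu, u→uu, u→uu, u→uu, u→uu, u→uu, which concatenates to uu uu uu uu uu uu uu uu.

uuuuuuuuuuuuuuuu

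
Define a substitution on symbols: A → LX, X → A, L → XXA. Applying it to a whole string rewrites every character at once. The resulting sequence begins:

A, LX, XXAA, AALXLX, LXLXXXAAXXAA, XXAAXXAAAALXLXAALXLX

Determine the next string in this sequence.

Replace each of the 20 characters of XXAAXXAAAALXLXAALXLX in place — A A LX LX A A LX LX LX LX XXA A XXA A LX LX XXA A XXA A — and concatenate.

AALXLXAALXLXLXLXXXAAXXAALXLXXXAAXXAA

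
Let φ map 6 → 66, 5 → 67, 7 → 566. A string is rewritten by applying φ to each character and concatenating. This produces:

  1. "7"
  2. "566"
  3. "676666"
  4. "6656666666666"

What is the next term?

φ(6656666666666) expands symbol-by-symbol to 66 66 67 66 66 66 66 66 66 66 66 66 66; joining the 13 pieces gives the next term.

66666766666666666666666666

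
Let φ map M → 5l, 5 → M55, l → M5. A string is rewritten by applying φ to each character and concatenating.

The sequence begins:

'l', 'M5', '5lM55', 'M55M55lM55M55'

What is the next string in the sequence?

φ(M55M55lM55M55) expands symbol-by-symbol to 5l M55 M55 5l M55 M55 M5 5l M55 M55 5l M55 M55; joining the 13 pieces gives the next term.

5lM55M555lM55M55M55lM55M555lM55M55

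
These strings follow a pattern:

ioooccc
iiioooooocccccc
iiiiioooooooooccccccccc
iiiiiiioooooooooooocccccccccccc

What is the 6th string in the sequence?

iiiiiiiiiiioooooooooooooooooocccccccccccccccccc

The n-th term is 2n-1 i's then 3n o's then 3n c's (n = 1, 2, …).
Setting n = 6 gives 11, 18, 18 characters in each block.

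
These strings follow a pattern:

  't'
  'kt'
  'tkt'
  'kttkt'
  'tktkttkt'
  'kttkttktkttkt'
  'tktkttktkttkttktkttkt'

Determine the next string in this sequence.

From term 3 onward, concatenate the second-to-last term with the last: t·kt = tkt, kt·tkt = kttkt, …
The next term joins kttkttktkttkt and tktkttktkttkttktkttkt.

kttkttktkttkttktkttktkttkttktkttkt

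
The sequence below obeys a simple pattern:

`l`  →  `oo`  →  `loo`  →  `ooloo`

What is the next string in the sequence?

looooloo

This is a Fibonacci-style word recurrence s(k) = s(k−2)·s(k−1): e.g. l·oo = loo.
Continuing: loo · ooloo gives term 5.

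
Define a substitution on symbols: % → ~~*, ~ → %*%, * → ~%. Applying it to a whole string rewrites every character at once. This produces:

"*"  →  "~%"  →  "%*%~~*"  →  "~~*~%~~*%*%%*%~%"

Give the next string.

%*%%*%~%%*%~~*%*%%*%~%~~*~%~~*~~*~%~~*%*%~~*

Replace each of the 16 characters of ~~*~%~~*%*%%*%~% in place — %*% %*% ~% %*% ~~* %*% %*% ~% ~~* ~% ~~* ~~* ~% ~~* %*% ~~* — and concatenate.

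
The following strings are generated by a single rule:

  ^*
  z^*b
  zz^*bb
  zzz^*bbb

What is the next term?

Every step adds z to the front and b to the end of the previous string.
So the next term is z·zzz^*bbb·b.

zzzz^*bbbb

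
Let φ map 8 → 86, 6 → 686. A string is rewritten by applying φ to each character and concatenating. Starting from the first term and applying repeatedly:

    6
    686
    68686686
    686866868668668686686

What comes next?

Rewriting the 21 symbols of 686866868668668686686 one by one yields 686 86 686 86 686 686 86 686 86 686 686 86 686 686 86 686 86 686 686 86 686; concatenated:

6868668686686686866868668668686686686866868668668686686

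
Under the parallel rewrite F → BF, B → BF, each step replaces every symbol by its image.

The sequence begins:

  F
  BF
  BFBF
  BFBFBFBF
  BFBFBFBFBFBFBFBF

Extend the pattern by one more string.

BFBFBFBFBFBFBFBFBFBFBFBFBFBFBFBF

φ(BFBFBFBFBFBFBFBF) expands symbol-by-symbol to BF BF BF BF BF BF BF BF BF BF BF BF BF BF BF BF; joining the 16 pieces gives the next term.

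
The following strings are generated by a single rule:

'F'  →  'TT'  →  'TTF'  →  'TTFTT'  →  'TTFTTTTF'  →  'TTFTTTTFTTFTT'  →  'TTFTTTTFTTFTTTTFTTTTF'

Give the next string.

TTFTTTTFTTFTTTTFTTTTFTTFTTTTFTTFTT

From term 3 onward, concatenate the last term with the second-to-last: TT·F = TTF, TTF·TT = TTFTT, …
So term 8 is TTFTTTTFTTFTTTTFTTTTF·TTFTTTTFTTFTT.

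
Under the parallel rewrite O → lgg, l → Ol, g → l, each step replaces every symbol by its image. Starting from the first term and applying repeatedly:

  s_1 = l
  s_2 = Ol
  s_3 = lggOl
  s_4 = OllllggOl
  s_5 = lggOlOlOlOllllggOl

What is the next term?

OllllggOllggOllggOllggOlOlOlOllllggOl

φ(lggOlOlOlOllllggOl) expands symbol-by-symbol to Ol l l lgg Ol lgg Ol lgg Ol lgg Ol Ol Ol Ol l l lgg Ol; joining the 18 pieces gives the next term.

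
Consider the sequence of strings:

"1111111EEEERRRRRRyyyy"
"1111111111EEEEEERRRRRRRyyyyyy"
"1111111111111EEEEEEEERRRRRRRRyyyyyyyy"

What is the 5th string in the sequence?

1111111111111111111EEEEEEEEEEEERRRRRRRRRRyyyyyyyyyyyy

Each string has the form 1^{3n-2} E^{2n-2} R^{n+3} y^{2n-2}, where the shown terms are n = 3, 4, 5.
For term 5, n = 7, so the run lengths are 19, 12, 10, 12.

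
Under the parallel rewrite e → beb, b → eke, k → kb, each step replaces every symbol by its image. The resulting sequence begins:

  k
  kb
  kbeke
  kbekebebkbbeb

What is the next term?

Applying the rule to each of the 13 symbols of kbekebebkbbeb gives the pieces kb eke beb kb beb eke beb eke kb eke eke beb eke, which concatenate to the answer.

kbekebebkbbebekebebekekbekeekebebeke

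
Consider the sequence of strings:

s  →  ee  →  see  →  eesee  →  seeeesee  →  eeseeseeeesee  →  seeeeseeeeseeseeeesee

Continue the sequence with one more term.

Each term (from the third on) is the two preceding terms concatenated in order: term 3 = s·ee = see.
So term 8 is eeseeseeeesee·seeeeseeeeseeseeeesee.

eeseeseeeeseeseeeeseeeeseeseeeesee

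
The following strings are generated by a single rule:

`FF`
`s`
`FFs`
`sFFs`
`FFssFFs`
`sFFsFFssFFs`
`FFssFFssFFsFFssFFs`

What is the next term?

sFFsFFssFFsFFssFFssFFsFFssFFs

From term 3 onward, concatenate the second-to-last term with the last: FF·s = FFs, s·FFs = sFFs, …
So term 8 is sFFsFFssFFs·FFssFFssFFsFFssFFs.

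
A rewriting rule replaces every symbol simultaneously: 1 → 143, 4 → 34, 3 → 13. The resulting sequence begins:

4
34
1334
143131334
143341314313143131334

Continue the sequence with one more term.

1433413133414313143341314313143341314313143131334

Applying the rule to each of the 21 symbols of 143341314313143131334 gives the pieces 143 34 13 13 34 143 13 143 34 13 143 13 143 34 13 143 13 143 13 13 34, which concatenate to the answer.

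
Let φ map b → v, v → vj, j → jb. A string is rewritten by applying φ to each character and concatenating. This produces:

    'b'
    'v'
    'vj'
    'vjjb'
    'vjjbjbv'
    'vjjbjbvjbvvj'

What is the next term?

vjjbjbvjbvvjjbvvjvjjb

Expanding vjjbjbvjbvvj: v→vj, j→jb, j→jb, b→v, j→jb, b→v, v→vj, j→jb, b→v, v→vj, v→vj, j→jb. Concatenated: vj jb jb v jb v vj jb v vj vj jb.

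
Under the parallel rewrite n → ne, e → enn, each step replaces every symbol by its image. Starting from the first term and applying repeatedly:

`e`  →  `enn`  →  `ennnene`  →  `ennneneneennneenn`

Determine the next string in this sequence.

Replace each of the 17 characters of ennneneneennneenn in place — enn ne ne ne enn ne enn ne enn enn ne ne ne enn enn ne ne — and concatenate.

ennneneneennneennneennennneneneennennnene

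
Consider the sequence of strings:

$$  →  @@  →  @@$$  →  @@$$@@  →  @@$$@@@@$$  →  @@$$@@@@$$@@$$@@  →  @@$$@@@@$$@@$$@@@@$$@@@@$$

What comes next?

@@$$@@@@$$@@$$@@@@$$@@@@$$@@$$@@@@$$@@$$@@

This is a Fibonacci-style word recurrence s(k) = s(k−1)·s(k−2): e.g. @@·$$ = @@$$.
Continuing: @@$$@@@@$$@@$$@@@@$$@@@@$$ · @@$$@@@@$$@@$$@@ gives term 8.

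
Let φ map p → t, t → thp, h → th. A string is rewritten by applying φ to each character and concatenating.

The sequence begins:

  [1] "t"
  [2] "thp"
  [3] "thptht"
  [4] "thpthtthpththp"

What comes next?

φ(thpthtthpththp) expands symbol-by-symbol to thp th t thp th thp thp th t thp th thp th t; joining the 14 pieces gives the next term.

thpthtthpththpthpthtthpththptht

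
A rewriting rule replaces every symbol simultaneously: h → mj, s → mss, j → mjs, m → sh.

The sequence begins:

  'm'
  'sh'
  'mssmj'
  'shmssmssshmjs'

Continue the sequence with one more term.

Replace each of the 13 characters of shmssmssshmjs in place — mss mj sh mss mss sh mss mss mss mj sh mjs mss — and concatenate.

mssmjshmssmssshmssmssmssmjshmjsmss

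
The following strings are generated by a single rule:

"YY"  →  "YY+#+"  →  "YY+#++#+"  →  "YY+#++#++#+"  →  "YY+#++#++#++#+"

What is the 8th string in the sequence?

The strings grow by a fixed suffix +#+ each time.
From YY+#++#++#++#+, 3 further steps: YY+#++#++#++#+ → YY+#++#++#++#++#+ → YY+#++#++#++#++#++#+ → (answer).

YY+#++#++#++#++#++#++#+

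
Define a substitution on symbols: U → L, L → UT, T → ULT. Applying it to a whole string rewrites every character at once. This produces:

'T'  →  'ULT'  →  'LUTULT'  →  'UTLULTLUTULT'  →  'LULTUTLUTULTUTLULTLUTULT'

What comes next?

UTLUTULTLULTUTLULTLUTULTLULTUTLUTULTUTLULTLUTULT

φ(LULTUTLUTULTUTLULTLUTULT) expands symbol-by-symbol to UT L UT ULT L ULT UT L ULT L UT ULT L ULT UT L UT ULT UT L ULT L UT ULT; joining the 24 pieces gives the next term.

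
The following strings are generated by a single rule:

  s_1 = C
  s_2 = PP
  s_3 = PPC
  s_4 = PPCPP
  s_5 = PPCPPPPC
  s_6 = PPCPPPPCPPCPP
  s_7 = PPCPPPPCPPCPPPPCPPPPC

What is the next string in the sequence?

From term 3 onward, concatenate the last term with the second-to-last: PP·C = PPC, PPC·PP = PPCPP, …
So term 8 is PPCPPPPCPPCPPPPCPPPPC·PPCPPPPCPPCPP.

PPCPPPPCPPCPPPPCPPPPCPPCPPPPCPPCPP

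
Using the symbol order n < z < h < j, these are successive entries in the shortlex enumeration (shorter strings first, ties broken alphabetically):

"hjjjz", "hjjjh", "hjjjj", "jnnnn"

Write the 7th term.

Advancing 3 positions from jnnnn through jnnnn → jnnnz → jnnnh reaches term 7.

jnnnj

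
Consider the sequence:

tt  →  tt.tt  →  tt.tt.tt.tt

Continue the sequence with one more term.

Every step duplicates the string with '.' between the halves.
So the next term is two copies of tt.tt.tt.tt with '.' between the halves.

tt.tt.tt.tt.tt.tt.tt.tt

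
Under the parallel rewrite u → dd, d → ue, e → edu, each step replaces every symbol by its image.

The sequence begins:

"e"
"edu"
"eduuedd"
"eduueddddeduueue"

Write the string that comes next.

eduueddddeduueueueueeduueddddeduddedu

Replace each of the 16 characters of eduueddddeduueue in place — edu ue dd dd edu ue ue ue ue edu ue dd dd edu dd edu — and concatenate.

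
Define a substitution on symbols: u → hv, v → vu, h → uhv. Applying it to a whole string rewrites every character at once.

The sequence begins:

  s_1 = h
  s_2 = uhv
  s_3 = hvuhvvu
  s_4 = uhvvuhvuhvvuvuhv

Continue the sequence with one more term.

Applying the rule to each of the 16 symbols of uhvvuhvuhvvuvuhv gives the pieces hv uhv vu vu hv uhv vu hv uhv vu vu hv vu hv uhv vu, which concatenate to the answer.

hvuhvvuvuhvuhvvuhvuhvvuvuhvvuhvuhvvu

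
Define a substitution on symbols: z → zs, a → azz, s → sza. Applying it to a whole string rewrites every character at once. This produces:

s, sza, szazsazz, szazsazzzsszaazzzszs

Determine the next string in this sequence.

szazsazzzsszaazzzszszsszaszazsazzazzzszszsszazssza

Applying the rule to each of the 20 symbols of szazsazzzsszaazzzszs gives the pieces sza zs azz zs sza azz zs zs zs sza sza zs azz azz zs zs zs sza zs sza, which concatenate to the answer.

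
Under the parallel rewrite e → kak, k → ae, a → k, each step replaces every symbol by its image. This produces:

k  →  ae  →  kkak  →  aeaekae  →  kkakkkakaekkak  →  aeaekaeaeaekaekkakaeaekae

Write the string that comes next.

kkakkkakaekkakkkakkkakaekkakaeaekaekkakkkakaekkak

φ(aeaekaeaeaekaekkakaeaekae) expands symbol-by-symbol to k kak k kak ae k kak k kak k kak ae k kak ae ae k ae k kak k kak ae k kak; joining the 25 pieces gives the next term.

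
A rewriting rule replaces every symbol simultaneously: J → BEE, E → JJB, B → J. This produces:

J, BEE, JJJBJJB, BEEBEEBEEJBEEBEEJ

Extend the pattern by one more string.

Rewriting the 17 symbols of BEEBEEBEEJBEEBEEJ one by one yields J JJB JJB J JJB JJB J JJB JJB BEE J JJB JJB J JJB JJB BEE; concatenated:

JJJBJJBJJJBJJBJJJBJJBBEEJJJBJJBJJJBJJBBEE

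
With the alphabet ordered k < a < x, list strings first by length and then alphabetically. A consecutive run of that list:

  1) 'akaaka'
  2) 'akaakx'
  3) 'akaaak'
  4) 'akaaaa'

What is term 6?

Stepping forward 2 times from akaaaa: akaaaa → akaaax, then the target.

akaaxk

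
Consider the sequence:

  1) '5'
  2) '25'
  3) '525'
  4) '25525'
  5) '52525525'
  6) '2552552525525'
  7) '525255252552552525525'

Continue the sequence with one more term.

2552552525525525255252552552525525

From term 3 onward, concatenate the second-to-last term with the last: 5·25 = 525, 25·525 = 25525, …
So term 8 is 2552552525525·525255252552552525525.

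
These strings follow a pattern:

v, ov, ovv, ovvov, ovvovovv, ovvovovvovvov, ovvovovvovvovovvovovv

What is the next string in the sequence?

Each term (from the third on) is the previous term followed by the one before it: term 3 = ov·v = ovv.
So term 8 is ovvovovvovvovovvovovv·ovvovovvovvov.

ovvovovvovvovovvovovvovvovovvovvov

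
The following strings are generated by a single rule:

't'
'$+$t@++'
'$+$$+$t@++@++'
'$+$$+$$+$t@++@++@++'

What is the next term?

$+$$+$$+$$+$t@++@++@++@++

Every step adds $+$ to the front and @++ to the end of the previous string.
So the next term is $+$·$+$$+$$+$t@++@++@++·@++.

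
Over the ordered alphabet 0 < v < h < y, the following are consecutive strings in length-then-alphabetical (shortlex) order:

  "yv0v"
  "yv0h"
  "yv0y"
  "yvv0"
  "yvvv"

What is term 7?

yvvy

Stepping forward 2 times from yvvv: yvvv → yvvh, then the target.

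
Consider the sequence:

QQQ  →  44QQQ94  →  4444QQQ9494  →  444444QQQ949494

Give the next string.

Each term wraps the previous one in 44 on the left and 94 on the right.
So the next term is 44·444444QQQ949494·94.

44444444QQQ94949494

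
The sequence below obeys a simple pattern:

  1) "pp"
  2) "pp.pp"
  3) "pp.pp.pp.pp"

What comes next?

Each string is two copies of the previous one joined by '.'.
Doubling pp.pp.pp.pp with '.' between the halves:

pp.pp.pp.pp.pp.pp.pp.pp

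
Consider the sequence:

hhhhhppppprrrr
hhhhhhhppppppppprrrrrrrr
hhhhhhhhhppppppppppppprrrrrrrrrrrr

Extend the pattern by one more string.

Term n consists of 2n+3 h's, followed by 4n+1 p's, followed by 4n r's (n = 1, 2, …).
At n = 4 the blocks have lengths 11, 17, 16.

hhhhhhhhhhhppppppppppppppppprrrrrrrrrrrrrrrr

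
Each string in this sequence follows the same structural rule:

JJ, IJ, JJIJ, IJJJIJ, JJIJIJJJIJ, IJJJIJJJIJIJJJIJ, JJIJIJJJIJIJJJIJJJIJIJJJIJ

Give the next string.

IJJJIJJJIJIJJJIJJJIJIJJJIJIJJJIJJJIJIJJJIJ

From term 3 onward, concatenate the second-to-last term with the last: JJ·IJ = JJIJ, IJ·JJIJ = IJJJIJ, …
Continuing: IJJJIJJJIJIJJJIJ · JJIJIJJJIJIJJJIJJJIJIJJJIJ gives term 8.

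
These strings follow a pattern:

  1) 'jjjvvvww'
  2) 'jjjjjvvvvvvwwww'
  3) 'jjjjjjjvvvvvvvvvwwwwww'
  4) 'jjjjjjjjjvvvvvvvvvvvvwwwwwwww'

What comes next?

The n-th term is 2n+1 j's then 3n v's then 2n w's (n = 1, 2, …).
At n = 5 the blocks have lengths 11, 15, 10.

jjjjjjjjjjjvvvvvvvvvvvvvvvwwwwwwwwww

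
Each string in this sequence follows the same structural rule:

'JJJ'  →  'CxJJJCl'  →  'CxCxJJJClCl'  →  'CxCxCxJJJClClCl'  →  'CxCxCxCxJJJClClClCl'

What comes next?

Each term wraps the previous one in Cx on the left and Cl on the right.
Applying this once more to CxCxCxCxJJJClClClCl:

CxCxCxCxCxJJJClClClClCl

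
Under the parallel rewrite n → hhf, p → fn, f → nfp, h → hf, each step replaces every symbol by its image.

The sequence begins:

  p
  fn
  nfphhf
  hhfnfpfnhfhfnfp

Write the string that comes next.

Rewriting the 15 symbols of hhfnfpfnhfhfnfp one by one yields hf hf nfp hhf nfp fn nfp hhf hf nfp hf nfp hhf nfp fn; concatenated:

hfhfnfphhfnfpfnnfphhfhfnfphfnfphhfnfpfn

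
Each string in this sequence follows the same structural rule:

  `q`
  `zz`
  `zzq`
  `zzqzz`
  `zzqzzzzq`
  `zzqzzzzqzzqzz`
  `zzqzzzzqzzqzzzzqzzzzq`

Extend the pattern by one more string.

zzqzzzzqzzqzzzzqzzzzqzzqzzzzqzzqzz

Each term (from the third on) is the previous term followed by the one before it: term 3 = zz·q = zzq.
The next term joins zzqzzzzqzzqzzzzqzzzzq and zzqzzzzqzzqzz.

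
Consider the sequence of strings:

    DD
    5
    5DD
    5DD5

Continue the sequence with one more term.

5DD55DD

From term 3 onward, concatenate the last term with the second-to-last: 5·DD = 5DD, 5DD·5 = 5DD5, …
Continuing: 5DD5 · 5DD gives term 5.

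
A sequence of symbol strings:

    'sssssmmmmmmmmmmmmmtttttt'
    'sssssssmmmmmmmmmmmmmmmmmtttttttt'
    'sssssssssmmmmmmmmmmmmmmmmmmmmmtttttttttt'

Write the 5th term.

The n-th term is 2n-1 s's then 4n+1 m's then 2n t's, where the shown terms are n = 3, 4, 5.
For term 5, n = 7, so the run lengths are 13, 29, 14.

sssssssssssssmmmmmmmmmmmmmmmmmmmmmmmmmmmmmtttttttttttttt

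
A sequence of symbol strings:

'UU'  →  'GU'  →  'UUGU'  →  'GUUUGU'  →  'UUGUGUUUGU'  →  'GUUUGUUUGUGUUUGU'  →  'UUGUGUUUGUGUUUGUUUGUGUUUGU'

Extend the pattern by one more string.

This is a Fibonacci-style word recurrence s(k) = s(k−2)·s(k−1): e.g. UU·GU = UUGU.
Continuing: GUUUGUUUGUGUUUGU · UUGUGUUUGUGUUUGUUUGUGUUUGU gives term 8.

GUUUGUUUGUGUUUGUUUGUGUUUGUGUUUGUUUGUGUUUGU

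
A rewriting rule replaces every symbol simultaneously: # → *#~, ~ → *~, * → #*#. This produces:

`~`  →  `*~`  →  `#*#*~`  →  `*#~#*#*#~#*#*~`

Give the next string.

Rewriting the 14 symbols of *#~#*#*#~#*#*~ one by one yields #*# *#~ *~ *#~ #*# *#~ #*# *#~ *~ *#~ #*# *#~ #*# *~; concatenated:

#*#*#~*~*#~#*#*#~#*#*#~*~*#~#*#*#~#*#*~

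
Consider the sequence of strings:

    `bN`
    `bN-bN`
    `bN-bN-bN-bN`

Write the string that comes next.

Every step duplicates the string with '-' between the halves.
Doubling bN-bN-bN-bN with '-' between the halves:

bN-bN-bN-bN-bN-bN-bN-bN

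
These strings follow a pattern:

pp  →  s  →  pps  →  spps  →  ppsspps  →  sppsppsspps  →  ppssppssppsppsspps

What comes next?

This is a Fibonacci-style word recurrence s(k) = s(k−2)·s(k−1): e.g. pp·s = pps.
The next term joins sppsppsspps and ppssppssppsppsspps.

sppsppssppsppssppssppsppsspps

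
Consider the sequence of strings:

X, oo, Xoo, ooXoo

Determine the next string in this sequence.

XooooXoo

From term 3 onward, concatenate the second-to-last term with the last: X·oo = Xoo, oo·Xoo = ooXoo, …
Continuing: Xoo · ooXoo gives term 5.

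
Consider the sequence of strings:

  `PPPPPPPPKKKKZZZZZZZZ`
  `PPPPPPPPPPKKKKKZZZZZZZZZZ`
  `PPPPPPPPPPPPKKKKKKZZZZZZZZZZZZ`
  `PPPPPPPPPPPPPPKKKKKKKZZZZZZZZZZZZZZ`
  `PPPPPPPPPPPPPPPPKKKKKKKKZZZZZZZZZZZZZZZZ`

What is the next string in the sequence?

Term n consists of 2n+2 P's, followed by n+1 K's, followed by 2n+2 Z's, where the shown terms are n = 3, 4, 5, 6, 7.
Setting n = 8 gives 18, 9, 18 characters in each block.

PPPPPPPPPPPPPPPPPPKKKKKKKKKZZZZZZZZZZZZZZZZZZ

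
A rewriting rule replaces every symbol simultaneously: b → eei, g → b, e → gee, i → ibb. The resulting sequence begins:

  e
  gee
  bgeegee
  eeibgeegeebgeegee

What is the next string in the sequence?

φ(eeibgeegeebgeegee) expands symbol-by-symbol to gee gee ibb eei b gee gee b gee gee eei b gee gee b gee gee; joining the 17 pieces gives the next term.

geegeeibbeeibgeegeebgeegeeeeibgeegeebgeegee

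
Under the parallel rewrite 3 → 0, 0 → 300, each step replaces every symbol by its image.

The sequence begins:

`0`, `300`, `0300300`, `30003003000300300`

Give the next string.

φ(30003003000300300) expands symbol-by-symbol to 0 300 300 300 0 300 300 0 300 300 300 0 300 300 0 300 300; joining the 17 pieces gives the next term.

03003003000300300030030030003003000300300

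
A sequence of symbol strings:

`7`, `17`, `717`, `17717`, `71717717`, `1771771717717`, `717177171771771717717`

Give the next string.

This is a Fibonacci-style word recurrence s(k) = s(k−2)·s(k−1): e.g. 7·17 = 717.
The next term joins 1771771717717 and 717177171771771717717.

1771771717717717177171771771717717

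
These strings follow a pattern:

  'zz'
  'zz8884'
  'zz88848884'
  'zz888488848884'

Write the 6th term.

zz88848884888488848884

Every step adds 8884 to the end: s(k+1) = s(k)·8884.
From zz888488848884, 2 further steps: zz888488848884 → zz8884888488848884 → (answer).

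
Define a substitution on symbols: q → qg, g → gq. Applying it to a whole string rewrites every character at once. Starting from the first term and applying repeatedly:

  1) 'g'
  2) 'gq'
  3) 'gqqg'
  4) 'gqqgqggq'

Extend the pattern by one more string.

gqqgqggqqggqgqqg

Expanding gqqgqggq: g→gq, q→qg, q→qg, g→gq, q→qg, g→gq, g→gq, q→qg. Concatenated: gq qg qg gq qg gq gq qg.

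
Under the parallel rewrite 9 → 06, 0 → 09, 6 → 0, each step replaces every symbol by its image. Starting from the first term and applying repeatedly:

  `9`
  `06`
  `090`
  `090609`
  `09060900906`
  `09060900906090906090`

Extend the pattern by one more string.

Rewriting the 20 symbols of 09060900906090906090 one by one yields 09 06 09 0 09 06 09 09 06 09 0 09 06 09 06 09 0 09 06 09; concatenated:

0906090090609090609009060906090090609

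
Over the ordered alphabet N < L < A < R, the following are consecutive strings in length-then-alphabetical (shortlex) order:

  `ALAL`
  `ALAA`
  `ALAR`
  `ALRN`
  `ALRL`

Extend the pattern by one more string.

Find the rightmost character of ALRL below R, bump it to the next letter, and reset everything to its right to N.

ALRA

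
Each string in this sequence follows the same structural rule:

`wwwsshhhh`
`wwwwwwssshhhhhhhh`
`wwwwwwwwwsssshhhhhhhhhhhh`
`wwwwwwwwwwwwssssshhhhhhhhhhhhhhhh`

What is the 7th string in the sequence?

The n-th term is 3n w's then n+1 s's then 4n h's (n = 1, 2, …).
At n = 7 the blocks have lengths 21, 8, 28.

wwwwwwwwwwwwwwwwwwwwwsssssssshhhhhhhhhhhhhhhhhhhhhhhhhhhh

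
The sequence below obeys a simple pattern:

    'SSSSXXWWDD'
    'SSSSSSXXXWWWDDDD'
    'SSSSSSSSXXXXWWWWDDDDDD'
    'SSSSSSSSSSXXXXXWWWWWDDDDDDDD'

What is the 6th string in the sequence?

SSSSSSSSSSSSSSXXXXXXXWWWWWWWDDDDDDDDDDDD

Term n consists of 2n S's, followed by n X's, followed by n W's, followed by 2n-2 D's, where the shown terms are n = 2, 3, 4, 5.
For term 6, n = 7, so the run lengths are 14, 7, 7, 12.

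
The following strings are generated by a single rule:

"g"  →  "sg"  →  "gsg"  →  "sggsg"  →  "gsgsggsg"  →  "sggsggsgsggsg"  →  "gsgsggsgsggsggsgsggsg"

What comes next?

Each term (from the third on) is the two preceding terms concatenated in order: term 3 = g·sg = gsg.
Continuing: sggsggsgsggsg · gsgsggsgsggsggsgsggsg gives term 8.

sggsggsgsggsggsgsggsgsggsggsgsggsg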